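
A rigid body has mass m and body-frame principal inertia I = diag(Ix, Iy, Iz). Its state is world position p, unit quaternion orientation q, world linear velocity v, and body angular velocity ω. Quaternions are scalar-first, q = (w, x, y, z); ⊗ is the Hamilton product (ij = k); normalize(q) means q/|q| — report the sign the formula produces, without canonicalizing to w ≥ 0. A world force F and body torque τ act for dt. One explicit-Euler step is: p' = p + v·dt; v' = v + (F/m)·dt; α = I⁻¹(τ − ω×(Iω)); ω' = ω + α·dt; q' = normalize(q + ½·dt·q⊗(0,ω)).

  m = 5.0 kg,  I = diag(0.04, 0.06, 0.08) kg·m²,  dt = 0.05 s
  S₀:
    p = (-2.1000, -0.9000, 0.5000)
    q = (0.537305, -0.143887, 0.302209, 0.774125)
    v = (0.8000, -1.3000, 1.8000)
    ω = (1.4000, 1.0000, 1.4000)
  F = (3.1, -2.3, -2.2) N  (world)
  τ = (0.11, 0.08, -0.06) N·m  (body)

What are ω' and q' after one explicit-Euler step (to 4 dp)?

ω' = (1.5025, 1.1320, 1.3450)
q' = (0.5069, -0.1337, 0.3472, 0.7776)

α = I⁻¹(τ − ω×Iω) = (2.0500, 2.6400, -1.1000)
ω' = ω + α·dt = (1.5025, 1.1320, 1.3450)
q⊗(0,ω) = (-1.1845422, 0.4011946, 1.8225218, 0.1852474)
q + ½dt·q⊗(0,ω), renormalized = (0.5069, -0.1337, 0.3472, 0.7776)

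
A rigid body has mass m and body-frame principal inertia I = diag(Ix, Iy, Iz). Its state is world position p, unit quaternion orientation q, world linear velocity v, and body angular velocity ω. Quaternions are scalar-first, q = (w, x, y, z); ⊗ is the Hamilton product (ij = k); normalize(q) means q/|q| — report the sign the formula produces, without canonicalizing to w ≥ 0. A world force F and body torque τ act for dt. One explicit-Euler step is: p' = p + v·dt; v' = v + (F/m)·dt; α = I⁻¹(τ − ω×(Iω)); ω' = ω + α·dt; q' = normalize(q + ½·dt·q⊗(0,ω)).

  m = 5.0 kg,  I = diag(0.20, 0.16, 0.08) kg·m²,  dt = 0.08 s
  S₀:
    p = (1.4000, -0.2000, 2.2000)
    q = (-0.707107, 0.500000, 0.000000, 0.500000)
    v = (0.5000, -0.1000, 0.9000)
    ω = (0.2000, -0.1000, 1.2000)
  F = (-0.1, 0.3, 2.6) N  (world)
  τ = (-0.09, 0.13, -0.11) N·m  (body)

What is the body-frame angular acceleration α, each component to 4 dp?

precession coupling ω×(Iω) = (0.0096, 0.0288, 0.0008)
α = I⁻¹(τ − ω×Iω) = (-0.4980, 0.6325, -1.3850)

α = (-0.4980, 0.6325, -1.3850)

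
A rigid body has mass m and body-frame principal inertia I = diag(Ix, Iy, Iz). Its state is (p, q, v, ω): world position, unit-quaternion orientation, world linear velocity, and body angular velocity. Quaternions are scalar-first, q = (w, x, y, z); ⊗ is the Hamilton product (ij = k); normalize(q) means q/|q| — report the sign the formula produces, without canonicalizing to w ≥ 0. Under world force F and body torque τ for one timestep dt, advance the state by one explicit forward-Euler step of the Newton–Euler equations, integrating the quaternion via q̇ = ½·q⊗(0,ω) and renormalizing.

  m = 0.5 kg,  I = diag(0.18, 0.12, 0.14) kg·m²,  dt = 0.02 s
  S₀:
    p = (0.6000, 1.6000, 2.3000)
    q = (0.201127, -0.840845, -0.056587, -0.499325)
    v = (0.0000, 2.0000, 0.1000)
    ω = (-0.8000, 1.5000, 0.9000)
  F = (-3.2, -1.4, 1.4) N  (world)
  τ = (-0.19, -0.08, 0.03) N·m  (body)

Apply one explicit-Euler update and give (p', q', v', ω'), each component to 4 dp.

p' = p + v·dt = (0.6000, 1.6400, 2.3020)
v' = v + a·dt = (-0.1280, 1.9440, 0.1560)
precession coupling ω×(Iω) = (0.0270, -0.0288, 0.0720)
angular accel α = (-1.2056, -0.4267, -0.3000)
ω' = ω + α·dt = (-0.8241, 1.4915, 0.8940)
q⊗(0,ω) = (-0.1384030, 0.5371576, 1.4579110, -1.1255228)
updated quaternion q' = (0.1997, -0.8353, -0.0420, -0.5105)

p' = (0.6000, 1.6400, 2.3020)
q' = (0.1997, -0.8353, -0.0420, -0.5105)
v' = (-0.1280, 1.9440, 0.1560)
ω' = (-0.8241, 1.4915, 0.8940)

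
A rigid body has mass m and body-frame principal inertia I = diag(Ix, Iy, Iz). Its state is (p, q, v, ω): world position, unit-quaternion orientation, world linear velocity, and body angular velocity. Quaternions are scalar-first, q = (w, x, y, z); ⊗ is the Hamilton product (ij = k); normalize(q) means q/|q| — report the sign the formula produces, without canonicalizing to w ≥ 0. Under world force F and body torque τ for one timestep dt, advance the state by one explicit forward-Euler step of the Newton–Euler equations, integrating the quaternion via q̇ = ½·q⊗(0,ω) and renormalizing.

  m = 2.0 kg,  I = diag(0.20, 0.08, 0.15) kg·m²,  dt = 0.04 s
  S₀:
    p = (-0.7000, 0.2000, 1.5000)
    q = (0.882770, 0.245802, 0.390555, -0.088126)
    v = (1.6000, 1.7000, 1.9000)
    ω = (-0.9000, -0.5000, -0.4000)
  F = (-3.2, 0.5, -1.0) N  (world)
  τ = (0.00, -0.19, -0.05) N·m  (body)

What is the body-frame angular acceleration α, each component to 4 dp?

gyro term ω×Iω = (0.0140, 0.0180, -0.0540)
α = I⁻¹(τ − ω×Iω) = (-0.0700, -2.6000, 0.0267)

α = (-0.0700, -2.6000, 0.0267)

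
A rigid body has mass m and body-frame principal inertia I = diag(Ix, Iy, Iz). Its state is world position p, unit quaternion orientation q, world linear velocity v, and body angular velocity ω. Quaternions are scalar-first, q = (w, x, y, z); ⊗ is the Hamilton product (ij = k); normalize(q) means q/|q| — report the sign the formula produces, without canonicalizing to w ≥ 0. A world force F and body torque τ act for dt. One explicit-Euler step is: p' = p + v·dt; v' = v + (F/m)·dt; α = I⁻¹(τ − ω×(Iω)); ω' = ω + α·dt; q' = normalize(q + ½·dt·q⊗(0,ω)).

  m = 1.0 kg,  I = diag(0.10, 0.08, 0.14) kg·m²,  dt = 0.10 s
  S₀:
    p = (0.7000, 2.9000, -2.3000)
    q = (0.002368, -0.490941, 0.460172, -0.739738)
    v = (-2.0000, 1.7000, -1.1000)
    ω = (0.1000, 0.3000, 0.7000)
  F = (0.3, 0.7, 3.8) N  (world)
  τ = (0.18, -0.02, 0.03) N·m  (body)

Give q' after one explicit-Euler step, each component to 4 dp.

2q̇ = q⊗(0,ω) = (0.4288591, 0.5442786, 0.2703953, -0.1916419)
q + ½dt·q⊗(0,ω), renormalized = (0.0238, -0.4634, 0.4733, -0.7488)

q' = (0.0238, -0.4634, 0.4733, -0.7488)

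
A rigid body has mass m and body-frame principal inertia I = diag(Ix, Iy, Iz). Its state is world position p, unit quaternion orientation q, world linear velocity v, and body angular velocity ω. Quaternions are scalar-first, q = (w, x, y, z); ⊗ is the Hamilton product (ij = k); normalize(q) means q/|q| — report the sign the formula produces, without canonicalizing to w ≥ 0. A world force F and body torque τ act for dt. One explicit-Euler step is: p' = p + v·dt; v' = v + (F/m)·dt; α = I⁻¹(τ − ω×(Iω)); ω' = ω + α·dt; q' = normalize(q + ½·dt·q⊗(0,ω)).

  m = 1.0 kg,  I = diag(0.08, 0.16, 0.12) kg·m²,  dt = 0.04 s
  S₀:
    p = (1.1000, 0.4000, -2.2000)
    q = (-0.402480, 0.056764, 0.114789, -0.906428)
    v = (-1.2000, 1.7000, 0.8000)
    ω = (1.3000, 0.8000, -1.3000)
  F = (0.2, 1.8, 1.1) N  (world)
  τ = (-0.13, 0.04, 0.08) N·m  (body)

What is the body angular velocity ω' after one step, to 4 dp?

angular accel α = (-2.1450, -0.1725, -0.0267)
ω' = ω + α·dt = (1.2142, 0.7931, -1.3011)

ω' = (1.2142, 0.7931, -1.3011)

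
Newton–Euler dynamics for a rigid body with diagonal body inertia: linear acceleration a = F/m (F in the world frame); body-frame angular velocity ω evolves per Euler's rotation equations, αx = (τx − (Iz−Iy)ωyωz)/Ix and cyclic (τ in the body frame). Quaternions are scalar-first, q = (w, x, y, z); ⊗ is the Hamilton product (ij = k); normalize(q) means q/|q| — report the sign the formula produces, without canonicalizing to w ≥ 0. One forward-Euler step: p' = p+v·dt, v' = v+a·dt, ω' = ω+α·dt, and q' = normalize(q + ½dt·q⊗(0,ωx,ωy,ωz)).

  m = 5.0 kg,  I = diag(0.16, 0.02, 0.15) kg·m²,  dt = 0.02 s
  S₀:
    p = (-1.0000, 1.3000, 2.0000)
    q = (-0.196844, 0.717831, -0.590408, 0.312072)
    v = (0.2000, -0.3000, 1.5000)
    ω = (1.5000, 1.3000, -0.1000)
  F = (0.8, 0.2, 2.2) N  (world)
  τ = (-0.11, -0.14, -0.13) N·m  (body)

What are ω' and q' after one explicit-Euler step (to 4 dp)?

ω' = (1.4884, 1.1615, -0.0809)
q' = (-0.1996, 0.7113, -0.5875, 0.3304)

ω×(Iω) gyroscopic = (-0.0169, -0.0015, -0.2730)
(τ − ω×Iω)/I = (-0.5819, -6.9250, 0.9533)
ω' = ω + α·dt = (1.4884, 1.1615, -0.0809)
Hamilton product q⊗(0,ω) = (-0.2780089, -0.6419188, 0.2839939, 1.8384767)
updated quaternion q' = (-0.1996, 0.7113, -0.5875, 0.3304)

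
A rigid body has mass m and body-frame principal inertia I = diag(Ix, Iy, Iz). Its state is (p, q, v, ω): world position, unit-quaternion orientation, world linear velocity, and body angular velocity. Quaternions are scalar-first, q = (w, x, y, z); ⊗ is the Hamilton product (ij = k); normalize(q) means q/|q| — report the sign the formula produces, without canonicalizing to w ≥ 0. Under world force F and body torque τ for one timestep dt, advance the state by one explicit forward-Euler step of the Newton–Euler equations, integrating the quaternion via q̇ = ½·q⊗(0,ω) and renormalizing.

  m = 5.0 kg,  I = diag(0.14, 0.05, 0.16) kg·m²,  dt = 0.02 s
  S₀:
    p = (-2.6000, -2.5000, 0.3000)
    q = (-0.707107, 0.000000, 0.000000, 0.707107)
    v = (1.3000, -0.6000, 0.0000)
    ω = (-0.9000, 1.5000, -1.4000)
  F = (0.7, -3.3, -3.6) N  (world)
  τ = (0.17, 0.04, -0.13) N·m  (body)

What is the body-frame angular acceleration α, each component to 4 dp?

α = (2.8643, 1.3040, -1.5719)

precession coupling ω×(Iω) = (-0.2310, -0.0252, 0.1215)
α = I⁻¹(τ − ω×Iω) = (2.8643, 1.3040, -1.5719)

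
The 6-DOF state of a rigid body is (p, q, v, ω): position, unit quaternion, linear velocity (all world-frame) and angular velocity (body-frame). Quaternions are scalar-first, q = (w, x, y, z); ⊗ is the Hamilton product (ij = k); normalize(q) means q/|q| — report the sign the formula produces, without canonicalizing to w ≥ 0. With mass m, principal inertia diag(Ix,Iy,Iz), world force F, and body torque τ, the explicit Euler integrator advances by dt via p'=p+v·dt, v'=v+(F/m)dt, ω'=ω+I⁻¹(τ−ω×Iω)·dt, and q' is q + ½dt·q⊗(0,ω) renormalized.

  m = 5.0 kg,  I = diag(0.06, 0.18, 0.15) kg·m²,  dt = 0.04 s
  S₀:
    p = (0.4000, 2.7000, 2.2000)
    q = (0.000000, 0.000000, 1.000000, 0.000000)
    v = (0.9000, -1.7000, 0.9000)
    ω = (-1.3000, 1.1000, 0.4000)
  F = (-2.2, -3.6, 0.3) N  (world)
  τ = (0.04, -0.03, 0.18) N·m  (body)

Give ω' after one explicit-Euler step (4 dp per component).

precession coupling ω×(Iω) = (-0.0132, 0.0468, -0.1716)
(τ − ω×Iω)/I = (0.8867, -0.4267, 2.3440)
ω + α·dt = (-1.2645, 1.0829, 0.4938)

ω' = (-1.2645, 1.0829, 0.4938)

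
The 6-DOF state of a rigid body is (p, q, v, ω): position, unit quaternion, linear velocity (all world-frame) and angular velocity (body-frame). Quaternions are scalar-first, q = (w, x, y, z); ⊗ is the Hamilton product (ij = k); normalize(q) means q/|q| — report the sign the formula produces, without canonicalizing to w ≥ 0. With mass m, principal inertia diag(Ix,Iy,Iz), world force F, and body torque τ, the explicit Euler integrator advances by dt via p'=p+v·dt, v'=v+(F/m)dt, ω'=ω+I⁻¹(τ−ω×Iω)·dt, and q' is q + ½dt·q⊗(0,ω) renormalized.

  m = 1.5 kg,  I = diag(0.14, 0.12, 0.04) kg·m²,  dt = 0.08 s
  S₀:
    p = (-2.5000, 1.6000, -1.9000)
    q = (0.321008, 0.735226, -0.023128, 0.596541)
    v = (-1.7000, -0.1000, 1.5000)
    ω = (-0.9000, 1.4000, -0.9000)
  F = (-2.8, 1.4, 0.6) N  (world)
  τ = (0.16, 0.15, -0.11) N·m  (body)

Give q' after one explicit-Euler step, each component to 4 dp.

Hamilton product q⊗(0,ω) = (1.2309695, -1.1032494, 0.5742277, 0.7195940)
updated quaternion q' = (0.3692, 0.6891, -0.0002, 0.6235)

q' = (0.3692, 0.6891, -0.0002, 0.6235)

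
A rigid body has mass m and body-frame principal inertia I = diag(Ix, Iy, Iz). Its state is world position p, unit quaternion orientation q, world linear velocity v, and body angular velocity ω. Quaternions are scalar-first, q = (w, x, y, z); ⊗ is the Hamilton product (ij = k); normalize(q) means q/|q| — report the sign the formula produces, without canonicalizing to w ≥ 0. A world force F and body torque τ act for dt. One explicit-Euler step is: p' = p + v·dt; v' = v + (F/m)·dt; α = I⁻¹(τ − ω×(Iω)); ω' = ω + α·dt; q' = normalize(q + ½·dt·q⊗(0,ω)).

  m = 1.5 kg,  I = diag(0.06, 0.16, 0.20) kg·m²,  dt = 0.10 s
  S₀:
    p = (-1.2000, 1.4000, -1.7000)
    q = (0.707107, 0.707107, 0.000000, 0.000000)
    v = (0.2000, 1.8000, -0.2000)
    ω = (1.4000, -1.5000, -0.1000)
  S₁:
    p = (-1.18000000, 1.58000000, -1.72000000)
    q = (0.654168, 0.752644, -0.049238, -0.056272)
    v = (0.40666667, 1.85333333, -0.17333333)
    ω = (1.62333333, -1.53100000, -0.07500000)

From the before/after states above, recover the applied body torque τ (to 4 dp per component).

Δω = ω₁−ω₀ = (0.22333333, -0.03100000, 0.02500000)
applied torque τ = (0.1400, -0.0300, -0.1600)

τ = (0.1400, -0.0300, -0.1600)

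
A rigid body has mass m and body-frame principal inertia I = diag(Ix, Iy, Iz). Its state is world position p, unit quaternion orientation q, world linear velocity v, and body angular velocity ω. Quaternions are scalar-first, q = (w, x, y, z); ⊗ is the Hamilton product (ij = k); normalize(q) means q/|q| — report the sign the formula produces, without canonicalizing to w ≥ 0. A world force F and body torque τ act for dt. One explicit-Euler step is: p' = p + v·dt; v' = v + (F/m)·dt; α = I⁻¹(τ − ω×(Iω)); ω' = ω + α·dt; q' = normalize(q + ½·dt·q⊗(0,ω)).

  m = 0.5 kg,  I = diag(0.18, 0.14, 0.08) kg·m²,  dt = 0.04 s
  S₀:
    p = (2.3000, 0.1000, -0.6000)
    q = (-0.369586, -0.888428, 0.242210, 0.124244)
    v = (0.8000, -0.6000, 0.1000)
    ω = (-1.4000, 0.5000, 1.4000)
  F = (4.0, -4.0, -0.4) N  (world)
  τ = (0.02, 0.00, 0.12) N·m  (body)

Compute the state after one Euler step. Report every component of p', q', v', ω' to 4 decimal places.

a = (8.0000, -8.0000, -0.8000)
p + v·dt = (2.3320, 0.0760, -0.5960)
new velocity v' = (1.1200, -0.9200, 0.0680)
α = I⁻¹(τ − ω×Iω) = (0.3444, 1.4000, 1.1500)
ω' = ω + α·dt = (-1.3862, 0.5560, 1.4460)
2q̇ = q⊗(0,ω) = (-1.5388458, 0.7943924, 0.8850646, -0.6225404)
updated quaternion q' = (-0.4000, -0.8718, 0.2597, 0.1117)

p' = (2.3320, 0.0760, -0.5960)
q' = (-0.4000, -0.8718, 0.2597, 0.1117)
v' = (1.1200, -0.9200, 0.0680)
ω' = (-1.3862, 0.5560, 1.4460)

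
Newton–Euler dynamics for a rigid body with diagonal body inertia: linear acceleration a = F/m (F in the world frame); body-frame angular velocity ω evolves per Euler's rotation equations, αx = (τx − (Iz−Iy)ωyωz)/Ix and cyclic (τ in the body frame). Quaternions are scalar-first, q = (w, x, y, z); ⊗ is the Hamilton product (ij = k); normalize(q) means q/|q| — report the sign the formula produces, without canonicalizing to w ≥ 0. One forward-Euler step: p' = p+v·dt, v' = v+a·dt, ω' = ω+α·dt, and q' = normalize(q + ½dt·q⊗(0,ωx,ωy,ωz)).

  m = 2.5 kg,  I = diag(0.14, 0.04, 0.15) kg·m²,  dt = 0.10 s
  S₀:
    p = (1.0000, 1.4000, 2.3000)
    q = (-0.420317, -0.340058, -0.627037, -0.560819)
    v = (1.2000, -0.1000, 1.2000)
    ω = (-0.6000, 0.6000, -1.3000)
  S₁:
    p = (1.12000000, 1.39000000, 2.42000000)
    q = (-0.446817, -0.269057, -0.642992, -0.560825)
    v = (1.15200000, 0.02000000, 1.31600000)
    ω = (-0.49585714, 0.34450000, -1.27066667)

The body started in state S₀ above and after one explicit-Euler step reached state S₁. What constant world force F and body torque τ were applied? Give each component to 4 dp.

velocity change Δv = (-0.04800000, 0.12000000, 0.11600000)
m·(v₁−v₀)/dt = (-1.2000, 3.0000, 2.9000)
ω₁ − ω₀ = (0.10414286, -0.25550000, 0.02933333)
precession coupling = (-0.0858, -0.0078, 0.0360)
applied torque τ = (0.0600, -0.1100, 0.0800)

F = (-1.2000, 3.0000, 2.9000)
τ = (0.0600, -0.1100, 0.0800)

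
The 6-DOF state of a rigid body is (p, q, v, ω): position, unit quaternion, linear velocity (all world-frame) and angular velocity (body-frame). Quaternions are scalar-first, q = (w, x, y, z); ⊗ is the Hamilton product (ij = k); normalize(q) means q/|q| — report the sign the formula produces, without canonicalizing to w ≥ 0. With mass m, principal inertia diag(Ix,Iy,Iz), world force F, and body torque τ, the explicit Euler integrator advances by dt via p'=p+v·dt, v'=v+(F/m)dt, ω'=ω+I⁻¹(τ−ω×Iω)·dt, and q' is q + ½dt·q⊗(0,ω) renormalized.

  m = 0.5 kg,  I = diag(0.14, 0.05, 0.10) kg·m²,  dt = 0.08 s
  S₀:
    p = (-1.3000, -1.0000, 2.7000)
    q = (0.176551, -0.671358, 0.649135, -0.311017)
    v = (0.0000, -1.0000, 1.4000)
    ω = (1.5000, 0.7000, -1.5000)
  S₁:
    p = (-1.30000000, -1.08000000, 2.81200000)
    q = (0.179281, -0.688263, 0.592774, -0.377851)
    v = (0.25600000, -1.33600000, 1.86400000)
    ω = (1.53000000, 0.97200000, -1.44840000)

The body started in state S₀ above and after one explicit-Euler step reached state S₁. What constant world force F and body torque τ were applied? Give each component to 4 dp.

F = (1.6000, -2.1000, 2.9000)
τ = (0.0000, 0.0800, -0.0300)

Δω = ω₁−ω₀ = (0.03000000, 0.27200000, 0.05160000)
precession coupling = (-0.0525, -0.0900, -0.0945)
τ = I·(Δω/dt) + ω₀×(Iω₀) = (0.0000, 0.0800, -0.0300)
velocity change Δv = (0.25600000, -0.33600000, 0.46400000)
F = m·Δv/dt = (1.6000, -2.1000, 2.9000)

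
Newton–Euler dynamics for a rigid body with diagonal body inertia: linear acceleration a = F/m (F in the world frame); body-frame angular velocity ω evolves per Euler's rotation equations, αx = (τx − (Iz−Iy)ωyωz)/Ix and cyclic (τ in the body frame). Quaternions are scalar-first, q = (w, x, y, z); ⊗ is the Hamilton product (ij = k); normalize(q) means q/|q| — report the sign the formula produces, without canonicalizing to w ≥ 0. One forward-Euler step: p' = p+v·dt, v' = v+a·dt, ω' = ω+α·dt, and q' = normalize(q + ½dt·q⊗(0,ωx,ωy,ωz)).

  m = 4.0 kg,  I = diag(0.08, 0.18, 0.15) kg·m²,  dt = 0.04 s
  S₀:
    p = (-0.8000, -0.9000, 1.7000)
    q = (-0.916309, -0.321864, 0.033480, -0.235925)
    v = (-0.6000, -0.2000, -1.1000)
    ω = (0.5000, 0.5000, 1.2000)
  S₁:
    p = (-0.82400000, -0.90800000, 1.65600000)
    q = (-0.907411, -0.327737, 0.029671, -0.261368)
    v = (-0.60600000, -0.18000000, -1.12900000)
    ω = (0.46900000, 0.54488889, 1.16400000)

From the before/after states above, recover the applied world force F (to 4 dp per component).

velocity change Δv = (-0.00600000, 0.02000000, -0.02900000)
applied force F = (-0.6000, 2.0000, -2.9000)

F = (-0.6000, 2.0000, -2.9000)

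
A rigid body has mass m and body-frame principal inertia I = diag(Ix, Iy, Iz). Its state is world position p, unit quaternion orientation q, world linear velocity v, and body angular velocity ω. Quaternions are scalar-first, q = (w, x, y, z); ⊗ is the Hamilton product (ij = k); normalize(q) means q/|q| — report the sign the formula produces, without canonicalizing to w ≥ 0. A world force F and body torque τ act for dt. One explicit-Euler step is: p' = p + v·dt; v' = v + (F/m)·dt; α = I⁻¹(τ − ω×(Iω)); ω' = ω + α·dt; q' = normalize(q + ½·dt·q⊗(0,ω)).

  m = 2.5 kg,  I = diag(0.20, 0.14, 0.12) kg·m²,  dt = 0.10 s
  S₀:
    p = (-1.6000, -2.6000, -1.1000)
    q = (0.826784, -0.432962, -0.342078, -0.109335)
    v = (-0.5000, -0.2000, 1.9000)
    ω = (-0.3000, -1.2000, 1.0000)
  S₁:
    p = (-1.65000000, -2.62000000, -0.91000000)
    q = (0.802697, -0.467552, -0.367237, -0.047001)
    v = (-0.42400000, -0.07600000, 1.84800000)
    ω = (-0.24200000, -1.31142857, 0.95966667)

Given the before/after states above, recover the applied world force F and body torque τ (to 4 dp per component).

F = (1.9000, 3.1000, -1.3000)
τ = (0.1400, -0.1800, -0.0700)

Δv = v₁−v₀ = (0.07600000, 0.12400000, -0.05200000)
m·(v₁−v₀)/dt = (1.9000, 3.1000, -1.3000)
ω₁ − ω₀ = (0.05800000, -0.11142857, -0.04033333)
precession coupling = (0.0240, -0.0240, -0.0216)
I·α + gyro = (0.1400, -0.1800, -0.0700)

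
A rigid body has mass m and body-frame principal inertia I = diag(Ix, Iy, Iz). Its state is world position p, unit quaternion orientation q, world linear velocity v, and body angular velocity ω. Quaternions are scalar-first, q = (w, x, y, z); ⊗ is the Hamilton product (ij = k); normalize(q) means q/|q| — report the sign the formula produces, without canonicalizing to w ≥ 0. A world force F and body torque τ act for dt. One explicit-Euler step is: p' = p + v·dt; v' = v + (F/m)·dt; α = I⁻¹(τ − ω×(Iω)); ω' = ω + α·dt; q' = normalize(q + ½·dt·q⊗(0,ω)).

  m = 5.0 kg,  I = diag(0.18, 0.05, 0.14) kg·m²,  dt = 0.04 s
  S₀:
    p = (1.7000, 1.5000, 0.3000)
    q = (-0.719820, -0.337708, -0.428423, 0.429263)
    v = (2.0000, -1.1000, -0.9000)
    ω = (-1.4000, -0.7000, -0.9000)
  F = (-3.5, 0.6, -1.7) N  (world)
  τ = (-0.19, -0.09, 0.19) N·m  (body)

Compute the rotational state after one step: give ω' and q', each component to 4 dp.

ω' = (-1.4548, -0.8123, -0.8093)
q' = (-0.7271, -0.3036, -0.4362, 0.4347)

precession coupling ω×(Iω) = (0.0567, 0.0504, -0.1274)
α = I⁻¹(τ − ω×Iω) = (-1.3706, -2.8080, 2.2671)
ω' = ω + α·dt = (-1.4548, -0.8123, -0.8093)
Hamilton product q⊗(0,ω) = (-0.3863506, 1.6938128, -0.4010314, 0.2844414)
updated quaternion q' = (-0.7271, -0.3036, -0.4362, 0.4347)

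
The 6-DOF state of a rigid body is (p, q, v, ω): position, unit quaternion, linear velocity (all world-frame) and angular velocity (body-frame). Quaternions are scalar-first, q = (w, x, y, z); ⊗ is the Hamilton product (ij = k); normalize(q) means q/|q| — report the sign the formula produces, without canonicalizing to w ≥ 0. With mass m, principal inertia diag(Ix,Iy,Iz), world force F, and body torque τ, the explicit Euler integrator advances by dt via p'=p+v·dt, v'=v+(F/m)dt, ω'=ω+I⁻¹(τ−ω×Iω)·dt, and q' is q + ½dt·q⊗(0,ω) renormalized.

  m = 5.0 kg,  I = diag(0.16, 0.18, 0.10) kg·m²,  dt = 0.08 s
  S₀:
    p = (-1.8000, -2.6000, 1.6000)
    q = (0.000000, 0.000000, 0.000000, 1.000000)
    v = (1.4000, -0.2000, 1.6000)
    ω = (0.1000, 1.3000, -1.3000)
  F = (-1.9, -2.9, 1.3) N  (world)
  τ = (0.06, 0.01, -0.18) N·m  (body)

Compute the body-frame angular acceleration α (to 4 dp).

ω×(Iω) gyroscopic = (0.1352, -0.0078, 0.0026)
α = I⁻¹(τ − ω×Iω) = (-0.4700, 0.0989, -1.8260)

α = (-0.4700, 0.0989, -1.8260)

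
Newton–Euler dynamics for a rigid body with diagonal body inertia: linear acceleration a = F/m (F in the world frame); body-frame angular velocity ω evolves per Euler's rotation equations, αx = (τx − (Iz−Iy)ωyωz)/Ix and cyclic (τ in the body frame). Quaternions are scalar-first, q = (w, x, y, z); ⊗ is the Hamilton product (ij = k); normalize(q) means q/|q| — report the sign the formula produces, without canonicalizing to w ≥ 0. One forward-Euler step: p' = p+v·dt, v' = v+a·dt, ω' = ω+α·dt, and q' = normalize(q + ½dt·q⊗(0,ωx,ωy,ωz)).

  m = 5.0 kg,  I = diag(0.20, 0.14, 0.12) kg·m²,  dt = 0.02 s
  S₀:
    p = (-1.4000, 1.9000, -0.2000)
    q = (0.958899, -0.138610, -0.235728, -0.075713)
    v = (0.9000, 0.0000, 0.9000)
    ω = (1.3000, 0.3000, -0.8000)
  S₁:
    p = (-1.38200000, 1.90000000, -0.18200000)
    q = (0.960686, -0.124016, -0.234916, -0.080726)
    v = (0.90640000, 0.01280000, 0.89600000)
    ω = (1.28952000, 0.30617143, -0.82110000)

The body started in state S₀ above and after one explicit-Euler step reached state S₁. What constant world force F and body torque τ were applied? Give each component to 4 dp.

F = (1.6000, 3.2000, -1.0000)
τ = (-0.1000, -0.0400, -0.1500)

Δω = ω₁−ω₀ = (-0.01048000, 0.00617143, -0.02110000)
ω₀×(Iω₀) = (0.0048, -0.0832, -0.0234)
I·α + gyro = (-0.1000, -0.0400, -0.1500)
v₁ − v₀ = (0.00640000, 0.01280000, -0.00400000)
applied force F = (1.6000, 3.2000, -1.0000)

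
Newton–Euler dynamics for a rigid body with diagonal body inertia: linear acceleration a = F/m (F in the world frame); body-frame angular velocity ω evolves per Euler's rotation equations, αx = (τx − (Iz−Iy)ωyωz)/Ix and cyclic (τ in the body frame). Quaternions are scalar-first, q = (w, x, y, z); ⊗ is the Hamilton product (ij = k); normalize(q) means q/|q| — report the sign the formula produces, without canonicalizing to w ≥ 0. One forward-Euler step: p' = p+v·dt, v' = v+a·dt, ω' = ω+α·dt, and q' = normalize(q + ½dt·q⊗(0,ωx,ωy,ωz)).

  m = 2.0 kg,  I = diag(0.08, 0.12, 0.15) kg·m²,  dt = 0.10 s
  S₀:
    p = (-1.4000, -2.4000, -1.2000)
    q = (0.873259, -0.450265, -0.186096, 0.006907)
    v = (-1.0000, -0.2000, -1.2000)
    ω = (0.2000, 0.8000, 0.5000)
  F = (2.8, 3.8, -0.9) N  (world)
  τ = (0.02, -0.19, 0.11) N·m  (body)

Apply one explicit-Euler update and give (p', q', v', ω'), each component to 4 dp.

new position p' = (-1.5000, -2.4200, -1.3200)
new velocity v' = (-0.8600, -0.0100, -1.2450)
angular accel α = (0.1000, -1.5250, 0.6907)
ω' = ω + α·dt = (0.2100, 0.6475, 0.5691)
2q̇ = q⊗(0,ω) = (0.2354763, 0.0760782, 0.9251211, 0.1136367)
q + ½dt·q⊗(0,ω), renormalized = (0.8840, -0.4459, -0.1397, 0.0126)

p' = (-1.5000, -2.4200, -1.3200)
q' = (0.8840, -0.4459, -0.1397, 0.0126)
v' = (-0.8600, -0.0100, -1.2450)
ω' = (0.2100, 0.6475, 0.5691)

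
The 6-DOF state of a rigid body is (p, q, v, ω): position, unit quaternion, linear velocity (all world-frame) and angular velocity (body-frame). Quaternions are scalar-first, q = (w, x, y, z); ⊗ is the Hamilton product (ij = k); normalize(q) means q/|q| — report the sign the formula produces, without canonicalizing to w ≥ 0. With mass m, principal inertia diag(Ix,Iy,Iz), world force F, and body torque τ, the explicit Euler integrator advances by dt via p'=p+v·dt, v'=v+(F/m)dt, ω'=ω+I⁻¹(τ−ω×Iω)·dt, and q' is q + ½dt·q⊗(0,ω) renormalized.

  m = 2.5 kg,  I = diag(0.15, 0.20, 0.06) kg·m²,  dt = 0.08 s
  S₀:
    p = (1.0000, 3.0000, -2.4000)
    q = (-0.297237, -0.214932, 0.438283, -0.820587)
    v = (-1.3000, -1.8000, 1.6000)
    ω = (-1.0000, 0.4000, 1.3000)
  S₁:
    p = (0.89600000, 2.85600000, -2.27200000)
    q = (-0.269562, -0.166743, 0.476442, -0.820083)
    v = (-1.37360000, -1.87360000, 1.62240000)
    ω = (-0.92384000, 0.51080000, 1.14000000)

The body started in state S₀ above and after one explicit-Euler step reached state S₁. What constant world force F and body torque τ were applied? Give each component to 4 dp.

F = (-2.3000, -2.3000, 0.7000)
τ = (0.0700, 0.1600, -0.1400)

Δω = ω₁−ω₀ = (0.07616000, 0.11080000, -0.16000000)
τ = I·(Δω/dt) + ω₀×(Iω₀) = (0.0700, 0.1600, -0.1400)
v₁ − v₀ = (-0.07360000, -0.07360000, 0.02240000)
m·(v₁−v₀)/dt = (-2.3000, -2.3000, 0.7000)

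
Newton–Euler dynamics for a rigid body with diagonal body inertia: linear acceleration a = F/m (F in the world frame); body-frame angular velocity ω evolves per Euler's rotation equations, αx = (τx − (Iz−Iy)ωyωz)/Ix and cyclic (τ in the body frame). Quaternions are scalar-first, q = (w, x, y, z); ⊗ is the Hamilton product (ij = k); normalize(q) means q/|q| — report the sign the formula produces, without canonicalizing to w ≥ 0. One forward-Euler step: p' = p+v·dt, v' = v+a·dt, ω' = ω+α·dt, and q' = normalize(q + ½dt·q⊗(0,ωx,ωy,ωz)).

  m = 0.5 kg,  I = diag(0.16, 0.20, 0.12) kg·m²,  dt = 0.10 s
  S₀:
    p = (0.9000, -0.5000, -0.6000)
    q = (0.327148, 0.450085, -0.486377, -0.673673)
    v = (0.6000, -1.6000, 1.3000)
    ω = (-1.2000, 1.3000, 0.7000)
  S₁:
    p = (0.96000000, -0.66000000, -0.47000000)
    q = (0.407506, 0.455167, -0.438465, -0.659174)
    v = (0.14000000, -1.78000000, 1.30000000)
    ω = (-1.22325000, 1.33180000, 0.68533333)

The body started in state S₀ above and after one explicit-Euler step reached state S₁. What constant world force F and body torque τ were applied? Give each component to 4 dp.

F = (-2.3000, -0.9000, 0.0000)
τ = (-0.1100, 0.0300, -0.0800)

Δω = ω₁−ω₀ = (-0.02325000, 0.03180000, -0.01466667)
ω₀×(Iω₀) = (-0.0728, -0.0336, -0.0624)
applied torque τ = (-0.1100, 0.0300, -0.0800)
v₁ − v₀ = (-0.46000000, -0.18000000, 0.00000000)
applied force F = (-2.3000, -0.9000, 0.0000)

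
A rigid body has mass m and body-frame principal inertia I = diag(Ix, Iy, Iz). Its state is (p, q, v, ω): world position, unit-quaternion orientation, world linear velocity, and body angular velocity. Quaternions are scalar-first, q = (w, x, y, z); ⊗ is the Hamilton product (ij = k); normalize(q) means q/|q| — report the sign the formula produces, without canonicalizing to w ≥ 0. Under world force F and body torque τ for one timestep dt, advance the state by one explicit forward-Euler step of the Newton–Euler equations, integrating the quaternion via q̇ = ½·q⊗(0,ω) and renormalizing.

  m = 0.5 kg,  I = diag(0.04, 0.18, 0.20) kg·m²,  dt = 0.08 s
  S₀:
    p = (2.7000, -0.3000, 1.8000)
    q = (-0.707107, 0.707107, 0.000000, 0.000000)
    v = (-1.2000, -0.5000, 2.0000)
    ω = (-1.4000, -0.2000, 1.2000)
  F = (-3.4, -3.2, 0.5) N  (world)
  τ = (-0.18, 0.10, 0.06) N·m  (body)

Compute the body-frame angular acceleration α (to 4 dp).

α = (-4.3800, -0.9378, 0.1040)

precession coupling ω×(Iω) = (-0.0048, 0.2688, 0.0392)
angular accel α = (-4.3800, -0.9378, 0.1040)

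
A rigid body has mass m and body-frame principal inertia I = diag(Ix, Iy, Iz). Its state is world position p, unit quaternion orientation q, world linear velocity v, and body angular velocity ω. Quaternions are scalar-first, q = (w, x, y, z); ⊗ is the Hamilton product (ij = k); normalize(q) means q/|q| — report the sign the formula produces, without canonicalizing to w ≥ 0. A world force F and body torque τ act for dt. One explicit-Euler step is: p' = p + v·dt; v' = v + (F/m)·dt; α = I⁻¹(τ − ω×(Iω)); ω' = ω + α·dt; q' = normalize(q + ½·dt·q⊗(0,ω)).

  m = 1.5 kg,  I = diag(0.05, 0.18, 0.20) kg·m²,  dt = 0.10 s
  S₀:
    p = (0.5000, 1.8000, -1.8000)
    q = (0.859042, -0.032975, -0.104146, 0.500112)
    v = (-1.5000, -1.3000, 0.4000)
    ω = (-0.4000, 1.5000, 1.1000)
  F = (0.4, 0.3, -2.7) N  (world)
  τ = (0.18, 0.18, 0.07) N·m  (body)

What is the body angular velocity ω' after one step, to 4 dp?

precession coupling ω×(Iω) = (0.0330, 0.0660, -0.0780)
(τ − ω×Iω)/I = (2.9400, 0.6333, 0.7400)
new body rate ω' = (-0.1060, 1.5633, 1.1740)

ω' = (-0.1060, 1.5633, 1.1740)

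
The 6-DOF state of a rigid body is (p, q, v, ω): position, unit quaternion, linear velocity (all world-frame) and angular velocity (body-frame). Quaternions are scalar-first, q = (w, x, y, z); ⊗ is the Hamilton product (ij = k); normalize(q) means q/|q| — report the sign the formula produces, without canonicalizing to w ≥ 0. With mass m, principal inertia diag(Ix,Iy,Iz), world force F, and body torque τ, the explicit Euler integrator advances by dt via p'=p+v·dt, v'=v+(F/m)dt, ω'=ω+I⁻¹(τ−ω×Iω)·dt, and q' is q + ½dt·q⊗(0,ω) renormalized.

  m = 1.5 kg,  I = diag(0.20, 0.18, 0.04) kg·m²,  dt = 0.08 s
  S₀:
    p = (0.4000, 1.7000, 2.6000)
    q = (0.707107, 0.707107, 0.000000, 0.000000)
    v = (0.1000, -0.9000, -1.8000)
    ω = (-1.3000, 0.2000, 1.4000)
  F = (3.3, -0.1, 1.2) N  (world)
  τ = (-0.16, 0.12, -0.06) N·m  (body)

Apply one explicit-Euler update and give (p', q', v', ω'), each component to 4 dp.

ω×(Iω) gyroscopic = (-0.0392, -0.2912, 0.0052)
α = I⁻¹(τ − ω×Iω) = (-0.6040, 2.2844, -1.6300)
ω + α·dt = (-1.3483, 0.3828, 1.2696)
q⊗(0,ω) = (0.9192391, -0.9192391, -0.8485284, 1.1313712)
updated quaternion q' = (0.7417, 0.6684, -0.0338, 0.0451)
p + v·dt = (0.4080, 1.6280, 2.4560)
new velocity v' = (0.2760, -0.9053, -1.7360)

p' = (0.4080, 1.6280, 2.4560)
q' = (0.7417, 0.6684, -0.0338, 0.0451)
v' = (0.2760, -0.9053, -1.7360)
ω' = (-1.3483, 0.3828, 1.2696)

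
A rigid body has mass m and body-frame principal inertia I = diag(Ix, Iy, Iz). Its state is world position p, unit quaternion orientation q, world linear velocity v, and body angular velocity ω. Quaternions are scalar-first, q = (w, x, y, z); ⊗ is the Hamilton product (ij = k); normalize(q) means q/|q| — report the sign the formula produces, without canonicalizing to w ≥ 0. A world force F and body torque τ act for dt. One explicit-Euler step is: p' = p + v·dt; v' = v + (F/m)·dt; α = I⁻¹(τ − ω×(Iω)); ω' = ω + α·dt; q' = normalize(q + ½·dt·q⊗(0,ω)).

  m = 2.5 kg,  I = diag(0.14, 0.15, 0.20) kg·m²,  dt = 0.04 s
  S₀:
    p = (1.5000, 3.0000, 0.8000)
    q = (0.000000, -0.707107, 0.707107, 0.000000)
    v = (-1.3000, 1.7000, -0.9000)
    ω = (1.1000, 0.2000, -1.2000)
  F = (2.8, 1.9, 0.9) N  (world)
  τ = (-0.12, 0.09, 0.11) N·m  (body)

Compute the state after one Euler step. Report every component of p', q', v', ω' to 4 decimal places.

ω×(Iω) gyroscopic = (-0.0120, 0.0792, 0.0022)
angular accel α = (-0.7714, 0.0720, 0.5390)
ω + α·dt = (1.0691, 0.2029, -1.1784)
q⊗(0,ω) = (0.6363963, -0.8485284, -0.8485284, -0.9192391)
updated quaternion q' = (0.0127, -0.7237, 0.6898, -0.0184)
new position p' = (1.4480, 3.0680, 0.7640)
v + (F/m)dt = (-1.2552, 1.7304, -0.8856)

p' = (1.4480, 3.0680, 0.7640)
q' = (0.0127, -0.7237, 0.6898, -0.0184)
v' = (-1.2552, 1.7304, -0.8856)
ω' = (1.0691, 0.2029, -1.1784)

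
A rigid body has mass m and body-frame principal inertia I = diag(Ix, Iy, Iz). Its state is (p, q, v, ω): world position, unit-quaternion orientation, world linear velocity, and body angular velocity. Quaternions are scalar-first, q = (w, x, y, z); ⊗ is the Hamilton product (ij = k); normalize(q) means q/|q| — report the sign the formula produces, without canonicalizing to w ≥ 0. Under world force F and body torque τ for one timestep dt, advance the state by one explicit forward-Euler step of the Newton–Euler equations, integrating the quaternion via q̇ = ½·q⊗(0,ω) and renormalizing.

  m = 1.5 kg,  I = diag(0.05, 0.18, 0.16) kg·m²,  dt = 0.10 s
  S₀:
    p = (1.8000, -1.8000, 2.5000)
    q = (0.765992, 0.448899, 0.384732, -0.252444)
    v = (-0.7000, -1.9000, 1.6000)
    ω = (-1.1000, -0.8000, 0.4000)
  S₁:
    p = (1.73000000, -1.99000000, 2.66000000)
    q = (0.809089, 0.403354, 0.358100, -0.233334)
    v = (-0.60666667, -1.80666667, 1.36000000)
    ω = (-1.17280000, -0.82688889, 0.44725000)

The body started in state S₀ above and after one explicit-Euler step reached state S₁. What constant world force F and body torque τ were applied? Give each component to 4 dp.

F = (1.4000, 1.4000, -3.6000)
τ = (-0.0300, 0.0000, 0.1900)

Δv = v₁−v₀ = (0.09333333, 0.09333333, -0.24000000)
F = m·Δv/dt = (1.4000, 1.4000, -3.6000)
Δω = ω₁−ω₀ = (-0.07280000, -0.02688889, 0.04725000)
gyro term ω₀×Iω₀ = (0.0064, 0.0484, 0.1144)
I·α + gyro = (-0.0300, 0.0000, 0.1900)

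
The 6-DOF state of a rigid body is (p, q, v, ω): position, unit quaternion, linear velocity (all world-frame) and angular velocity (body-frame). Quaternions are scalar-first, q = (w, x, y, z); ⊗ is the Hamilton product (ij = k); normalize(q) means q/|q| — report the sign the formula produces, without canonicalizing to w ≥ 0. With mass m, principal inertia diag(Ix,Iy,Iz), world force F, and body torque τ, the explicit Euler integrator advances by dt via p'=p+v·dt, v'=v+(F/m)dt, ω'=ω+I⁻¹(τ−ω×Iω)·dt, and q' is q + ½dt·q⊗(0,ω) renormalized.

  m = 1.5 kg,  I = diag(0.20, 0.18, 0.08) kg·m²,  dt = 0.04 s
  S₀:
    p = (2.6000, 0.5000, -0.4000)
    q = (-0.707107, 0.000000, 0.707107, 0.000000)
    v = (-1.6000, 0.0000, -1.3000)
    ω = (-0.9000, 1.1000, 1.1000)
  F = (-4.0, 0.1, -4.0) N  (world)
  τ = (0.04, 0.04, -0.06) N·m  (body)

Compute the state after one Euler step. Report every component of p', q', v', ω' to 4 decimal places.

α = I⁻¹(τ − ω×Iω) = (0.8050, 0.8822, -0.9975)
ω + α·dt = (-0.8678, 1.1353, 1.0601)
Hamilton product q⊗(0,ω) = (-0.7778177, 1.4142140, -0.7778177, -0.1414214)
q' = normalize(q + ½dt·q⊗(0,ω)) = (-0.7222, 0.0283, 0.6911, -0.0028)
p' = p + v·dt = (2.5360, 0.5000, -0.4520)
v' = v + a·dt = (-1.7067, 0.0027, -1.4067)

p' = (2.5360, 0.5000, -0.4520)
q' = (-0.7222, 0.0283, 0.6911, -0.0028)
v' = (-1.7067, 0.0027, -1.4067)
ω' = (-0.8678, 1.1353, 1.0601)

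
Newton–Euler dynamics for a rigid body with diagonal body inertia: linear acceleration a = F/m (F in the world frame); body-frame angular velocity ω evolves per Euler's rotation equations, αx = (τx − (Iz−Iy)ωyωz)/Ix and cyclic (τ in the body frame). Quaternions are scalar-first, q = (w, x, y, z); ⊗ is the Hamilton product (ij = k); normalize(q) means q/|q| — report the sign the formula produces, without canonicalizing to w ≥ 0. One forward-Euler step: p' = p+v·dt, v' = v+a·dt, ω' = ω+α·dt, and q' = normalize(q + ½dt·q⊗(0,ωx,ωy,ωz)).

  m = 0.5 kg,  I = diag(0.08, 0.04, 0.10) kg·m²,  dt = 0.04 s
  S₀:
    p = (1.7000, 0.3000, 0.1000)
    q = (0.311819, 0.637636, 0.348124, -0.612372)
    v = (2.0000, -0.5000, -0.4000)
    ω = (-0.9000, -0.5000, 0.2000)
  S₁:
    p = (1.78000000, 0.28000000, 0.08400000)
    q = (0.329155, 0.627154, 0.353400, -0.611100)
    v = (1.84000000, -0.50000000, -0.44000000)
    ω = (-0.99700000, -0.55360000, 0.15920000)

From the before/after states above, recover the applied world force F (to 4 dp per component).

F = (-2.0000, 0.0000, -0.5000)

velocity change Δv = (-0.16000000, 0.00000000, -0.04000000)
m·(v₁−v₀)/dt = (-2.0000, 0.0000, -0.5000)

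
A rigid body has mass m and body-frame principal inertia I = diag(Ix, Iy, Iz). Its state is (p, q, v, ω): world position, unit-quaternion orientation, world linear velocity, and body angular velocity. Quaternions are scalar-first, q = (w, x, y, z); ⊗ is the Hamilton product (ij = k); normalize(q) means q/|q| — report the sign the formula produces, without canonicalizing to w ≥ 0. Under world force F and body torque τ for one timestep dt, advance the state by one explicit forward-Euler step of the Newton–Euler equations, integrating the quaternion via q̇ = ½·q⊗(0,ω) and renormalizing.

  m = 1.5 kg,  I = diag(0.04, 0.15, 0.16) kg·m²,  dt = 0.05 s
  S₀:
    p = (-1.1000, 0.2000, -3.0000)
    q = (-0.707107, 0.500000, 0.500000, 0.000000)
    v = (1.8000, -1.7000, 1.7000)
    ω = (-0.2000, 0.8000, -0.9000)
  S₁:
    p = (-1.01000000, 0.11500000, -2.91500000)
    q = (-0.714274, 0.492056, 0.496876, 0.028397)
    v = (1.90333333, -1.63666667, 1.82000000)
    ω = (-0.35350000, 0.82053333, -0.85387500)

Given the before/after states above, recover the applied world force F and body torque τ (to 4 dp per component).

ω₁ − ω₀ = (-0.15350000, 0.02053333, 0.04612500)
I·α + gyro = (-0.1300, 0.0400, 0.1300)
Δv = v₁−v₀ = (0.10333333, 0.06333333, 0.12000000)
m·(v₁−v₀)/dt = (3.1000, 1.9000, 3.6000)

F = (3.1000, 1.9000, 3.6000)
τ = (-0.1300, 0.0400, 0.1300)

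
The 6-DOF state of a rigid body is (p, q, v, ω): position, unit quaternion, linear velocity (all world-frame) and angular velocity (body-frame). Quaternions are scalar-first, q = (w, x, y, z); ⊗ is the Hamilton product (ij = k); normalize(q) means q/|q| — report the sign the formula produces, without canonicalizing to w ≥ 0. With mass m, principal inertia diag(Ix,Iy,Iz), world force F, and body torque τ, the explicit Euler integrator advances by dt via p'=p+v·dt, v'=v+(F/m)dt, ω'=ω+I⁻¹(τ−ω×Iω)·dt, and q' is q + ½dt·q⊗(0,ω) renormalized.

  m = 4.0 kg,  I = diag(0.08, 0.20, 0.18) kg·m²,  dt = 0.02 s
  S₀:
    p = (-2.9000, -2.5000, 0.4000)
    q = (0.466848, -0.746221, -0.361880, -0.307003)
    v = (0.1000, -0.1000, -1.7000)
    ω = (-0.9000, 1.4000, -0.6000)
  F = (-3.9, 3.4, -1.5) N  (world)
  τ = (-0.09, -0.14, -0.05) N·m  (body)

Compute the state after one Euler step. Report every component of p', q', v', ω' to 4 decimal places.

p' = (-2.8980, -2.5020, 0.3660)
q' = (0.4633, -0.7438, -0.3570, -0.3235)
v' = (0.0805, -0.0830, -1.7075)
ω' = (-0.9267, 1.3914, -0.5888)

p' = p + v·dt = (-2.8980, -2.5020, 0.3660)
v + (F/m)dt = (0.0805, -0.0830, -1.7075)
gyro term ω×Iω = (0.0168, -0.0540, -0.1512)
angular accel α = (-1.3350, -0.4300, 0.5622)
ω' = ω + α·dt = (-0.9267, 1.3914, -0.5888)
q⊗(0,ω) = (-0.3491687, 0.2267690, 0.4821573, -1.6505102)
updated quaternion q' = (0.4633, -0.7438, -0.3570, -0.3235)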